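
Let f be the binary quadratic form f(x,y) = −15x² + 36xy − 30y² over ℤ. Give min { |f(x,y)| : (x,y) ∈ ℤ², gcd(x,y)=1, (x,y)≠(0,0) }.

translate: b→-6 (≡-36 mod 30), so (15,-36,30)→(15,-6,9)
flip: (15,-6,9)→(9,6,15)
reduced (well bottom): (9,6,15) with a≤c, −a<b≤a
well minimum |f| = |-9| = 9 (negative-definite)

9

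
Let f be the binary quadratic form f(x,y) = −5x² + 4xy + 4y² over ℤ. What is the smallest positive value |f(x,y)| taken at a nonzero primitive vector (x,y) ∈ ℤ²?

river: ρ → (4,4,-5)
river: ρ → (-5,6,3)
river: ρ → (3,6,-5)
river: ρ → (-5,4,4)
closes: descent 0, river 4
min |a| on river = 3

3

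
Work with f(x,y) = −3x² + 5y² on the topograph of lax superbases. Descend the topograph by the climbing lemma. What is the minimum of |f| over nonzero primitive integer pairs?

descent: ρ → (5,0,-3)
descent: ρ → (-3,6,2)  [lands on river]
river: ρ → (2,6,-3)
closes: descent 2, river 2
min |a| on river = 2

2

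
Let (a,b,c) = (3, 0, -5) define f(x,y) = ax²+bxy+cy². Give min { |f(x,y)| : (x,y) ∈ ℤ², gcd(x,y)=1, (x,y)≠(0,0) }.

descent: ρ → (-5,0,3)
descent: ρ → (3,6,-2)  [lands on river]
river: ρ → (-2,6,3)
closes: descent 2, river 2
min |a| on river = 2

2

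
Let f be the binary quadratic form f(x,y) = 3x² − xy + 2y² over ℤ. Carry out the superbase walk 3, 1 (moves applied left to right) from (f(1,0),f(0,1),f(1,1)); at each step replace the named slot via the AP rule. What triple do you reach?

start (3,2,4) = (f(1,0),f(0,1),f(1,1))
replace slot 3: 2·(3+2) − 4 = 6 → (3,2,6)
replace slot 1: 2·(2+6) − 3 = 13 → (13,2,6)

13,2,6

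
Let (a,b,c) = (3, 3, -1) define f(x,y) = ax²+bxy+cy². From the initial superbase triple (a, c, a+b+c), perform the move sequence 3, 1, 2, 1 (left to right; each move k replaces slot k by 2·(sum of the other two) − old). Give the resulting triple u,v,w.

start (3,-1,5) = (f(1,0),f(0,1),f(1,1))
replace slot 3: 2·(3+(-1)) − 5 = -1 → (3,-1,-1)
replace slot 1: 2·((-1)+(-1)) − 3 = -7 → (-7,-1,-1)
replace slot 2: 2·((-7)+(-1)) − (-1) = -15 → (-7,-15,-1)
replace slot 1: 2·((-15)+(-1)) − (-7) = -25 → (-25,-15,-1)

-25,-15,-1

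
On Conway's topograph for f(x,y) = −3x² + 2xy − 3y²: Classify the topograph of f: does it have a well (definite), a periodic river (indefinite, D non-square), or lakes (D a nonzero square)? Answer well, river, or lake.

D = b²−4ac = 2² − 4·(-3)·(-3) = -32
D < 0 ⇒ definite ⇒ every region one sign ⇒ single well

well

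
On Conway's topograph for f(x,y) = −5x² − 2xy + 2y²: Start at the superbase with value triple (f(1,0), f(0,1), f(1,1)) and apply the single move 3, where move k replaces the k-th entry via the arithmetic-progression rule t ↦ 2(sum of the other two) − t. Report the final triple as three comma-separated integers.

start (-5,2,-5) = (f(1,0),f(0,1),f(1,1))
replace slot 3: 2·((-5)+2) − (-5) = -1 → (-5,2,-1)

-5,2,-1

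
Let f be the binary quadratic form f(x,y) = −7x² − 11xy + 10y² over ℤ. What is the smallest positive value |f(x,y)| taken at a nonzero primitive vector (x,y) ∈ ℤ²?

descent: ρ → (10,11,-7)  [lands on river]
river: ρ → (-7,17,4)
river: ρ → (4,15,-11)
river: ρ → (-11,7,8)
river: ρ → (8,9,-10)
river: ρ → (-10,11,7)
river: ρ → (7,17,-4)
river: ρ → (-4,15,11)
river: ρ → (11,7,-8)
river: ρ → (-8,9,10)
closes: descent 1, river 10
min |a| on river = 4

4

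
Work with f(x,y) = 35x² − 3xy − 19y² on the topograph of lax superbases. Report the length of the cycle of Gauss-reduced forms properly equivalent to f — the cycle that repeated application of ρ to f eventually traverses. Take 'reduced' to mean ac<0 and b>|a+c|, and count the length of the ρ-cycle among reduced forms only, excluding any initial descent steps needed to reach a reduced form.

D = 2669, ⌊√D⌋ = 51
descent: ρ → (-19,41,13)  [lands on river]
river: ρ → (13,37,-25)
river: ρ → (-25,13,25)
river: ρ → (25,37,-13)
river: ρ → (-13,41,19)
river: ρ → (19,35,-19)
ρ-cycle length = 6 (tail of 1 descent step not counted)

6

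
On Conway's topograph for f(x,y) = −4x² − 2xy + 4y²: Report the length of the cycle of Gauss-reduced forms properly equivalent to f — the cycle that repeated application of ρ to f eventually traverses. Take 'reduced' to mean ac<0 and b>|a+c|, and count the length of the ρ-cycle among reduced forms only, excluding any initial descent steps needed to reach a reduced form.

D = 68, ⌊√D⌋ = 8
descent: ρ → (4,2,-4)  [lands on river]
river: ρ → (-4,6,2)
river: ρ → (2,6,-4)
river: ρ → (-4,2,4)
river: ρ → (4,6,-2)
river: ρ → (-2,6,4)
ρ-cycle length = 6 (tail of 1 descent step not counted)

6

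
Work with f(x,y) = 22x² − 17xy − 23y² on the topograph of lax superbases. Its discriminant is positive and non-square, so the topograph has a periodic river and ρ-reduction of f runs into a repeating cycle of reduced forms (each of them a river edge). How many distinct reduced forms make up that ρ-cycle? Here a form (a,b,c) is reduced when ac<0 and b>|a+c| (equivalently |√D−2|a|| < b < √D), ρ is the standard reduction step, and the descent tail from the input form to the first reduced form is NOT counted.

D = 2313, ⌊√D⌋ = 48
descent: ρ → (-23,17,22)  [lands on river]
river: ρ → (22,27,-18)
river: ρ → (-18,45,4)
river: ρ → (4,43,-29)
river: ρ → (-29,15,18)
river: ρ → (18,21,-26)
river: ρ → (-26,31,13)
river: ρ → (13,47,-2)
river: ρ → (-2,45,36)
river: ρ → (36,27,-11)
river: ρ → (-11,39,18)
river: ρ → (18,33,-17)
river: ρ → (-17,35,16)
river: ρ → (16,29,-23)
ρ-cycle length = 14 (tail of 1 descent step not counted)

14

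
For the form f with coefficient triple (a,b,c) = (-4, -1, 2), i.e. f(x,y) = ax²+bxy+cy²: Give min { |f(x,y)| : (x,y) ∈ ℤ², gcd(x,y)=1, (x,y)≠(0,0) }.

descent: ρ → (2,5,-1)  [lands on river]
river: ρ → (-1,5,2)
river: ρ → (2,3,-3)
river: ρ → (-3,3,2)
closes: descent 1, river 4
min |a| on river = 1

1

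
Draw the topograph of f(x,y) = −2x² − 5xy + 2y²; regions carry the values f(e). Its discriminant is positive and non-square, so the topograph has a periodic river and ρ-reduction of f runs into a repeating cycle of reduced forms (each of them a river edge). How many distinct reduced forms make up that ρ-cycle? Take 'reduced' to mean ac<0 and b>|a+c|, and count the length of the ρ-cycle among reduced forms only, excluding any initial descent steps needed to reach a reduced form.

D = 41, ⌊√D⌋ = 6
descent: ρ → (2,5,-2)  [lands on river]
river: ρ → (-2,3,4)
river: ρ → (4,5,-1)
river: ρ → (-1,5,4)
river: ρ → (4,3,-2)
river: ρ → (-2,5,2)
river: ρ → (2,3,-4)
river: ρ → (-4,5,1)
river: ρ → (1,5,-4)
river: ρ → (-4,3,2)
ρ-cycle length = 10 (tail of 1 descent step not counted)

10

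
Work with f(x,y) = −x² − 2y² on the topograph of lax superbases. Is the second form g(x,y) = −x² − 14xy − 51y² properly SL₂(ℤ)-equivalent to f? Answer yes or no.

D₁ = -8, D₂ = -8
f is negative-definite; reduce −f:
−f: reduced (well bottom): (1,0,2) with a≤c, −a<b≤a
flip sign back: reduced form of f is (-1,0,-2)
g is negative-definite; reduce −g:
−g: translate: b→0 (≡14 mod 2), so (1,14,51)→(1,0,2)
−g: reduced (well bottom): (1,0,2) with a≤c, −a<b≤a
flip sign back: reduced form of g is (-1,0,-2)
reduced forms (-1, 0, -2) vs (-1, 0, -2) ⇒ equivalent

yes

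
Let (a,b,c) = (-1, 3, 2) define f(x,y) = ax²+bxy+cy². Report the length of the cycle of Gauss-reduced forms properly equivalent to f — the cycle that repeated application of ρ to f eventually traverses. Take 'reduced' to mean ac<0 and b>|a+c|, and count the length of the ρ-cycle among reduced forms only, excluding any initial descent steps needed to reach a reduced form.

D = 17, ⌊√D⌋ = 4
river: ρ → (2,1,-2)
river: ρ → (-2,3,1)
river: ρ → (1,3,-2)
river: ρ → (-2,1,2)
river: ρ → (2,3,-1)
river: ρ → (-1,3,2)
ρ-cycle length = 6 (tail of 0 descent steps not counted)

6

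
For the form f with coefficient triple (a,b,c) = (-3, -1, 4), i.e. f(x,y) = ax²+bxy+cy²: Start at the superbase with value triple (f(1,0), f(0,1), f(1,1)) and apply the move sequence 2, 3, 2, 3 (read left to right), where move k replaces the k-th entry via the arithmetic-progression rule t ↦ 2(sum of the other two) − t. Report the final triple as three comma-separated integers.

start (-3,4,0) = (f(1,0),f(0,1),f(1,1))
replace slot 2: 2·((-3)+0) − 4 = -10 → (-3,-10,0)
replace slot 3: 2·((-3)+(-10)) − 0 = -26 → (-3,-10,-26)
replace slot 2: 2·((-3)+(-26)) − (-10) = -48 → (-3,-48,-26)
replace slot 3: 2·((-3)+(-48)) − (-26) = -76 → (-3,-48,-76)

-3,-48,-76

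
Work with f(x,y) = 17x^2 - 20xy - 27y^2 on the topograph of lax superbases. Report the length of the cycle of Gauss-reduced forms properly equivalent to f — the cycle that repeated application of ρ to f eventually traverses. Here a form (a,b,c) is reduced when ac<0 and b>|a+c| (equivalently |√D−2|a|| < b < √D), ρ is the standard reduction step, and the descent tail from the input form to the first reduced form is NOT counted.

D = 2236, ⌊√D⌋ = 47
descent: ρ → (-27,20,17)  [lands on river]
river: ρ → (17,14,-30)
river: ρ → (-30,46,1)
river: ρ → (1,46,-30)
river: ρ → (-30,14,17)
river: ρ → (17,20,-27)
river: ρ → (-27,34,10)
river: ρ → (10,46,-3)
river: ρ → (-3,44,25)
river: ρ → (25,6,-22)
river: ρ → (-22,38,9)
river: ρ → (9,34,-30)
river: ρ → (-30,26,13)
river: ρ → (13,26,-30)
river: ρ → (-30,34,9)
river: ρ → (9,38,-22)
river: ρ → (-22,6,25)
river: ρ → (25,44,-3)
river: ρ → (-3,46,10)
river: ρ → (10,34,-27)
ρ-cycle length = 20 (tail of 1 descent step not counted)

20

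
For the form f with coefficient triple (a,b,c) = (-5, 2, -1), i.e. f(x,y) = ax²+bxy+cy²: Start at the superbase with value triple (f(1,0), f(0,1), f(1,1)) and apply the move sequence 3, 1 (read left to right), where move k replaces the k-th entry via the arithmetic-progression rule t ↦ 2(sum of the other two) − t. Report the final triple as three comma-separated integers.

start (-5,-1,-4) = (f(1,0),f(0,1),f(1,1))
replace slot 3: 2·((-5)+(-1)) − (-4) = -8 → (-5,-1,-8)
replace slot 1: 2·((-1)+(-8)) − (-5) = -13 → (-13,-1,-8)

-13,-1,-8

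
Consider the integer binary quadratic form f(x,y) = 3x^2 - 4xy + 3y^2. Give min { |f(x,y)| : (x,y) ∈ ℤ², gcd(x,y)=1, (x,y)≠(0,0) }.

translate: b→2 (≡-4 mod 6), so (3,-4,3)→(3,2,2)
flip: (3,2,2)→(2,-2,3)
translate: b→2 (≡-2 mod 4), so (2,-2,3)→(2,2,3)
reduced (well bottom): (2,2,3) with a≤c, −a<b≤a
well minimum = a = 2

2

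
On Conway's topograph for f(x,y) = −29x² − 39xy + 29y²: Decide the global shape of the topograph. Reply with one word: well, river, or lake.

D = b²−4ac = (-39)² − 4·(-29)·29 = 4885
D > 0 non-square ⇒ indefinite ⇒ periodic river

river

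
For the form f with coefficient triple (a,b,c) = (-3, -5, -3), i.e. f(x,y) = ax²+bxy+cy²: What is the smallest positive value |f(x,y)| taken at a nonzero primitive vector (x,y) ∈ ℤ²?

translate: b→-1 (≡5 mod 6), so (3,5,3)→(3,-1,1)
flip: (3,-1,1)→(1,1,3)
reduced (well bottom): (1,1,3) with a≤c, −a<b≤a
well minimum |f| = |-1| = 1 (negative-definite)

1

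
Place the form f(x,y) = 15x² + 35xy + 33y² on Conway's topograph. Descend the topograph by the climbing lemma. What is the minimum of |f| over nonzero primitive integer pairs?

translate: b→5 (≡35 mod 30), so (15,35,33)→(15,5,13)
flip: (15,5,13)→(13,-5,15)
reduced (well bottom): (13,-5,15) with a≤c, −a<b≤a
well minimum = a = 13

13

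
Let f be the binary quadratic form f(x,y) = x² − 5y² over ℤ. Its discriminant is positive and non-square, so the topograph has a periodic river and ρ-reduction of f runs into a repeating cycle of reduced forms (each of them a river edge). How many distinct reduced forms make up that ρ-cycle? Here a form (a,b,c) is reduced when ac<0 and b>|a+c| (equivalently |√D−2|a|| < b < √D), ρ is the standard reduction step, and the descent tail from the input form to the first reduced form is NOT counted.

D = 20, ⌊√D⌋ = 4
descent: ρ → (-5,0,1)
descent: ρ → (1,4,-1)  [lands on river]
river: ρ → (-1,4,1)
ρ-cycle length = 2 (tail of 2 descent steps not counted)

2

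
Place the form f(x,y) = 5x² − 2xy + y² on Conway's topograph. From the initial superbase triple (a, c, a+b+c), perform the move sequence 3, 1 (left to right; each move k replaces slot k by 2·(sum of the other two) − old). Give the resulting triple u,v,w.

start (5,1,4) = (f(1,0),f(0,1),f(1,1))
replace slot 3: 2·(5+1) − 4 = 8 → (5,1,8)
replace slot 1: 2·(1+8) − 5 = 13 → (13,1,8)

13,1,8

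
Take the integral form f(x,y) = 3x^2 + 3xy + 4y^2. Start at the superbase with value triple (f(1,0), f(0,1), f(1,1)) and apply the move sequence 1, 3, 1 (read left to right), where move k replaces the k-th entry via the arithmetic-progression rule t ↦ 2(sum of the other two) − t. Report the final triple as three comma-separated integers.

start (3,4,10) = (f(1,0),f(0,1),f(1,1))
replace slot 1: 2·(4+10) − 3 = 25 → (25,4,10)
replace slot 3: 2·(25+4) − 10 = 48 → (25,4,48)
replace slot 1: 2·(4+48) − 25 = 79 → (79,4,48)

79,4,48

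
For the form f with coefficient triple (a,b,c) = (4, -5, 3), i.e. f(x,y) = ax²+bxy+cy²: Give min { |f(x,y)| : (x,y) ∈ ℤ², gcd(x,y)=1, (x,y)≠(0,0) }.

translate: b→3 (≡-5 mod 8), so (4,-5,3)→(4,3,2)
flip: (4,3,2)→(2,-3,4)
translate: b→1 (≡-3 mod 4), so (2,-3,4)→(2,1,3)
reduced (well bottom): (2,1,3) with a≤c, −a<b≤a
well minimum = a = 2

2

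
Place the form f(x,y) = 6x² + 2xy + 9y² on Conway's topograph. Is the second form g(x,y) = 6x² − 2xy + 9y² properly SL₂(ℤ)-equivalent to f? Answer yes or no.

D₁ = -212, D₂ = -212
f: reduced (well bottom): (6,2,9) with a≤c, −a<b≤a
g: reduced (well bottom): (6,-2,9) with a≤c, −a<b≤a
reduced forms (6, 2, 9) vs (6, -2, 9) ⇒ inequivalent

no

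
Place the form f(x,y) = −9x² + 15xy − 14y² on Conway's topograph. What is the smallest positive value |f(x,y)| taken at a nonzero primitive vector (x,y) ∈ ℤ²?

translate: b→3 (≡-15 mod 18), so (9,-15,14)→(9,3,8)
flip: (9,3,8)→(8,-3,9)
reduced (well bottom): (8,-3,9) with a≤c, −a<b≤a
well minimum |f| = |-8| = 8 (negative-definite)

8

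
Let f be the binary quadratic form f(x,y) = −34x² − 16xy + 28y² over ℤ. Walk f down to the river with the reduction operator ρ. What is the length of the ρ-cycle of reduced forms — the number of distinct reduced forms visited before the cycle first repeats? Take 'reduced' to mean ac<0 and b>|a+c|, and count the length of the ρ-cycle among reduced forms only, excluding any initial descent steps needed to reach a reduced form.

D = 4064, ⌊√D⌋ = 63
descent: ρ → (28,16,-34)  [lands on river]
river: ρ → (-34,52,10)
river: ρ → (10,48,-44)
river: ρ → (-44,40,14)
river: ρ → (14,44,-38)
river: ρ → (-38,32,20)
river: ρ → (20,48,-22)
river: ρ → (-22,40,28)
ρ-cycle length = 8 (tail of 1 descent step not counted)

8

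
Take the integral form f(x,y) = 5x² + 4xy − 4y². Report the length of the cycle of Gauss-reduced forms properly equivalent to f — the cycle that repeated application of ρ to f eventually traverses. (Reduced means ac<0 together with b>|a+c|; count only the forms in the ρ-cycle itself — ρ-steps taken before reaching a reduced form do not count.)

D = 96, ⌊√D⌋ = 9
river: ρ → (-4,4,5)
river: ρ → (5,6,-3)
river: ρ → (-3,6,5)
river: ρ → (5,4,-4)
ρ-cycle length = 4 (tail of 0 descent steps not counted)

4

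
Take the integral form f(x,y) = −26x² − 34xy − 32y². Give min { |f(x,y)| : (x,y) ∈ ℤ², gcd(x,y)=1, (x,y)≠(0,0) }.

translate: b→-18 (≡34 mod 52), so (26,34,32)→(26,-18,24)
flip: (26,-18,24)→(24,18,26)
reduced (well bottom): (24,18,26) with a≤c, −a<b≤a
well minimum |f| = |-24| = 24 (negative-definite)

24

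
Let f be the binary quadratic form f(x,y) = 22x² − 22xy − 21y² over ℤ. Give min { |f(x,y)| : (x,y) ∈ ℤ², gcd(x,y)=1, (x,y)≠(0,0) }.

descent: ρ → (-21,22,22)  [lands on river]
river: ρ → (22,22,-21)
river: ρ → (-21,20,23)
river: ρ → (23,26,-18)
river: ρ → (-18,46,3)
river: ρ → (3,44,-33)
river: ρ → (-33,22,14)
river: ρ → (14,34,-21)
river: ρ → (-21,8,27)
river: ρ → (27,46,-2)
river: ρ → (-2,46,27)
river: ρ → (27,8,-21)
river: ρ → (-21,34,14)
river: ρ → (14,22,-33)
river: ρ → (-33,44,3)
river: ρ → (3,46,-18)
river: ρ → (-18,26,23)
river: ρ → (23,20,-21)
closes: descent 1, river 18
min |a| on river = 2

2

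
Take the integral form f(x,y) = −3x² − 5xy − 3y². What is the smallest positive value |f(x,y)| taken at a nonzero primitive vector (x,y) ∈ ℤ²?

translate: b→-1 (≡5 mod 6), so (3,5,3)→(3,-1,1)
flip: (3,-1,1)→(1,1,3)
reduced (well bottom): (1,1,3) with a≤c, −a<b≤a
well minimum |f| = |-1| = 1 (negative-definite)

1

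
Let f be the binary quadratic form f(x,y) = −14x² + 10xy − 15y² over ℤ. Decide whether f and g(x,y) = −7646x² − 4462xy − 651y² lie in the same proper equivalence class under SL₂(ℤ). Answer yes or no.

D₁ = -740, D₂ = -740
f is negative-definite; reduce −f:
−f: reduced (well bottom): (14,-10,15) with a≤c, −a<b≤a
flip sign back: reduced form of f is (-14,10,-15)
g is negative-definite; reduce −g:
−g: flip: (7646,4462,651)→(651,-4462,7646)
−g: translate: b→-556 (≡-4462 mod 1302), so (651,-4462,7646)→(651,-556,119)
−g: flip: (651,-556,119)→(119,556,651)
−g: translate: b→80 (≡556 mod 238), so (119,556,651)→(119,80,15)
−g: flip: (119,80,15)→(15,-80,119)
−g: translate: b→10 (≡-80 mod 30), so (15,-80,119)→(15,10,14)
−g: flip: (15,10,14)→(14,-10,15)
−g: reduced (well bottom): (14,-10,15) with a≤c, −a<b≤a
flip sign back: reduced form of g is (-14,10,-15)
reduced forms (-14, 10, -15) vs (-14, 10, -15) ⇒ equivalent

yes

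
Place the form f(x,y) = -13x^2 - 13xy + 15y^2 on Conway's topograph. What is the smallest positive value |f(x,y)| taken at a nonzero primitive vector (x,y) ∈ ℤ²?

descent: ρ → (15,13,-13)  [lands on river]
river: ρ → (-13,13,15)
river: ρ → (15,17,-11)
river: ρ → (-11,27,5)
river: ρ → (5,23,-21)
river: ρ → (-21,19,7)
river: ρ → (7,23,-15)
river: ρ → (-15,7,15)
river: ρ → (15,23,-7)
river: ρ → (-7,19,21)
river: ρ → (21,23,-5)
river: ρ → (-5,27,11)
river: ρ → (11,17,-15)
river: ρ → (-15,13,13)
river: ρ → (13,13,-15)
river: ρ → (-15,17,11)
river: ρ → (11,27,-5)
river: ρ → (-5,23,21)
river: ρ → (21,19,-7)
river: ρ → (-7,23,15)
river: ρ → (15,7,-15)
river: ρ → (-15,23,7)
river: ρ → (7,19,-21)
river: ρ → (-21,23,5)
river: ρ → (5,27,-11)
river: ρ → (-11,17,15)
closes: descent 1, river 26
min |a| on river = 5

5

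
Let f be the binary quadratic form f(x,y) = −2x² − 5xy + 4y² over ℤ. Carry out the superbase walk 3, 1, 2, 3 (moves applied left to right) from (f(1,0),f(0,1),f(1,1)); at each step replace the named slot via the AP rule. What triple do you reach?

start (-2,4,-3) = (f(1,0),f(0,1),f(1,1))
replace slot 3: 2·((-2)+4) − (-3) = 7 → (-2,4,7)
replace slot 1: 2·(4+7) − (-2) = 24 → (24,4,7)
replace slot 2: 2·(24+7) − 4 = 58 → (24,58,7)
replace slot 3: 2·(24+58) − 7 = 157 → (24,58,157)

24,58,157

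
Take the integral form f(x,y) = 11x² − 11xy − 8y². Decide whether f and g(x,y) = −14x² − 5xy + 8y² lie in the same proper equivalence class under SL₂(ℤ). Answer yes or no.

D₁ = 473, D₂ = 473
river cycle of f (length 4): (-8, 11, 11), (11, 11, -8), (-8, 21, 1), (1, 21, -8)
river cycle of g (length 4): (8, 21, -1), (-1, 21, 8), (8, 11, -11), (-11, 11, 8)
cycles differ ⇒ inequivalent

no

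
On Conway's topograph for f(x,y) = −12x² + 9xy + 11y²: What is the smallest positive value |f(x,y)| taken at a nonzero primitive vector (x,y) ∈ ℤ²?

river: ρ → (11,13,-10)
river: ρ → (-10,7,14)
river: ρ → (14,21,-3)
river: ρ → (-3,21,14)
river: ρ → (14,7,-10)
river: ρ → (-10,13,11)
river: ρ → (11,9,-12)
river: ρ → (-12,15,8)
river: ρ → (8,17,-10)
river: ρ → (-10,23,2)
river: ρ → (2,21,-21)
river: ρ → (-21,21,2)
river: ρ → (2,23,-10)
river: ρ → (-10,17,8)
river: ρ → (8,15,-12)
river: ρ → (-12,9,11)
closes: descent 0, river 16
min |a| on river = 2

2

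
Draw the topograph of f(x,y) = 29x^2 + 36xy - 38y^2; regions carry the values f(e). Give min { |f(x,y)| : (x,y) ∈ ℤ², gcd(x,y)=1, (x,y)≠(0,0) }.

river: ρ → (-38,40,27)
river: ρ → (27,68,-10)
river: ρ → (-10,72,13)
river: ρ → (13,58,-45)
river: ρ → (-45,32,26)
river: ρ → (26,72,-5)
river: ρ → (-5,68,54)
river: ρ → (54,40,-19)
river: ρ → (-19,74,3)
river: ρ → (3,70,-67)
river: ρ → (-67,64,6)
river: ρ → (6,68,-45)
river: ρ → (-45,22,29)
river: ρ → (29,36,-38)
closes: descent 0, river 14
min |a| on river = 3

3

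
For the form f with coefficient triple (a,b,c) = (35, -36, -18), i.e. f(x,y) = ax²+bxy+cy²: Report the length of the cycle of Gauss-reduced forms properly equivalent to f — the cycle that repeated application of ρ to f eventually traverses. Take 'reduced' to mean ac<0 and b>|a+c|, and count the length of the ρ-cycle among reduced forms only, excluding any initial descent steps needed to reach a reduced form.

D = 3816, ⌊√D⌋ = 61
descent: ρ → (-18,36,35)  [lands on river]
river: ρ → (35,34,-19)
river: ρ → (-19,42,27)
river: ρ → (27,12,-34)
river: ρ → (-34,56,5)
river: ρ → (5,54,-45)
river: ρ → (-45,36,14)
river: ρ → (14,48,-27)
river: ρ → (-27,60,2)
river: ρ → (2,60,-27)
river: ρ → (-27,48,14)
river: ρ → (14,36,-45)
river: ρ → (-45,54,5)
river: ρ → (5,56,-34)
river: ρ → (-34,12,27)
river: ρ → (27,42,-19)
river: ρ → (-19,34,35)
river: ρ → (35,36,-18)
ρ-cycle length = 18 (tail of 1 descent step not counted)

18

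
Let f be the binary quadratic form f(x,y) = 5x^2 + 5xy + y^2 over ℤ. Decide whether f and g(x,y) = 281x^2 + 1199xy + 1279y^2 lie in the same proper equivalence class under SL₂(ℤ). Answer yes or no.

D₁ = 5, D₂ = 5
river cycle of f (length 2): (1, 1, -1), (-1, 1, 1)
river cycle of g (length 2): (1, 1, -1), (-1, 1, 1)
cycles coincide ⇒ equivalent

yes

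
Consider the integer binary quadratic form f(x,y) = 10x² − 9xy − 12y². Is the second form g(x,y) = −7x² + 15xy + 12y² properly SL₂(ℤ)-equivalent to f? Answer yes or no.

D₁ = 561, D₂ = 561
river cycle of f (length 16): (-12, 9, 10), (10, 11, -11), (-11, 11, 10), (10, 9, -12), (-12, 15, 7), (7, 13, -14), (-14, 15, 6), (6, 21, -5), (-5, 19, 10), (10, 21, -3), … (6 more)
river cycle of g (length 16): (12, 9, -10), (-10, 11, 11), (11, 11, -10), (-10, 9, 12), (12, 15, -7), (-7, 13, 14), (14, 15, -6), (-6, 21, 5), (5, 19, -10), (-10, 21, 3), … (6 more)
cycles differ ⇒ inequivalent

no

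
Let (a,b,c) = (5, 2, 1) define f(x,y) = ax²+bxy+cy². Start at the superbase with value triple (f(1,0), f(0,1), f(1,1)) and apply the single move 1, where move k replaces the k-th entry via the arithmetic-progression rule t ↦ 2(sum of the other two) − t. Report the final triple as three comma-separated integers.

start (5,1,8) = (f(1,0),f(0,1),f(1,1))
replace slot 1: 2·(1+8) − 5 = 13 → (13,1,8)

13,1,8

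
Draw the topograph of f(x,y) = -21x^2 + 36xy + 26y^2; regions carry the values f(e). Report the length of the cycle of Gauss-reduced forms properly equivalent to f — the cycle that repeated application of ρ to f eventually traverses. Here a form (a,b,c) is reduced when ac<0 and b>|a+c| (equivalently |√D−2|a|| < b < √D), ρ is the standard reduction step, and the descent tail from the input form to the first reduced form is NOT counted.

D = 3480, ⌊√D⌋ = 58
river: ρ → (26,16,-31)
river: ρ → (-31,46,11)
river: ρ → (11,42,-39)
river: ρ → (-39,36,14)
river: ρ → (14,48,-21)
river: ρ → (-21,36,26)
ρ-cycle length = 6 (tail of 0 descent steps not counted)

6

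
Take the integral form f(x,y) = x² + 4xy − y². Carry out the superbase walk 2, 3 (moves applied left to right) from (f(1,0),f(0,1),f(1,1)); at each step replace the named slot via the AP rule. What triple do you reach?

start (1,-1,4) = (f(1,0),f(0,1),f(1,1))
replace slot 2: 2·(1+4) − (-1) = 11 → (1,11,4)
replace slot 3: 2·(1+11) − 4 = 20 → (1,11,20)

1,11,20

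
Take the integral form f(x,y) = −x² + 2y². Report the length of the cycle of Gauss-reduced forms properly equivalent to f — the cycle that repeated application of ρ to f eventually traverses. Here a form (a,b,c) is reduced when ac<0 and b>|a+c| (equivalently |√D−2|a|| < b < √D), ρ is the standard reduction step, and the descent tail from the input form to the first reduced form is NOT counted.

D = 8, ⌊√D⌋ = 2
descent: ρ → (2,0,-1)
descent: ρ → (-1,2,1)  [lands on river]
river: ρ → (1,2,-1)
ρ-cycle length = 2 (tail of 2 descent steps not counted)

2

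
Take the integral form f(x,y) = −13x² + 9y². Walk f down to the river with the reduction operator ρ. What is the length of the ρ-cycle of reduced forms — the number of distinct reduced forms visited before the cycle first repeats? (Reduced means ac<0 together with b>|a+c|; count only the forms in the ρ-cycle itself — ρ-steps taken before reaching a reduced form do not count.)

D = 468, ⌊√D⌋ = 21
descent: ρ → (9,18,-4)  [lands on river]
river: ρ → (-4,14,17)
river: ρ → (17,20,-1)
river: ρ → (-1,20,17)
river: ρ → (17,14,-4)
river: ρ → (-4,18,9)
ρ-cycle length = 6 (tail of 1 descent step not counted)

6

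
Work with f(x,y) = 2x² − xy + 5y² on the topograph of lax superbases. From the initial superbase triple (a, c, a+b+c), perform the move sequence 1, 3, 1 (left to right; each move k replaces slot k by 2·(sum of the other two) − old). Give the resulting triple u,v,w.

start (2,5,6) = (f(1,0),f(0,1),f(1,1))
replace slot 1: 2·(5+6) − 2 = 20 → (20,5,6)
replace slot 3: 2·(20+5) − 6 = 44 → (20,5,44)
replace slot 1: 2·(5+44) − 20 = 78 → (78,5,44)

78,5,44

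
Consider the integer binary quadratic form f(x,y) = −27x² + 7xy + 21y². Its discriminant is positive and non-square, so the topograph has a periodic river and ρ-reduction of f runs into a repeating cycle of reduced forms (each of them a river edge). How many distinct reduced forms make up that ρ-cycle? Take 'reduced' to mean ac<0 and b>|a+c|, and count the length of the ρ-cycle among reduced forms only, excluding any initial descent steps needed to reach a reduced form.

D = 2317, ⌊√D⌋ = 48
river: ρ → (21,35,-13)
river: ρ → (-13,43,9)
river: ρ → (9,47,-3)
river: ρ → (-3,43,39)
river: ρ → (39,35,-7)
river: ρ → (-7,35,39)
river: ρ → (39,43,-3)
river: ρ → (-3,47,9)
river: ρ → (9,43,-13)
river: ρ → (-13,35,21)
river: ρ → (21,7,-27)
river: ρ → (-27,47,1)
river: ρ → (1,47,-27)
river: ρ → (-27,7,21)
ρ-cycle length = 14 (tail of 0 descent steps not counted)

14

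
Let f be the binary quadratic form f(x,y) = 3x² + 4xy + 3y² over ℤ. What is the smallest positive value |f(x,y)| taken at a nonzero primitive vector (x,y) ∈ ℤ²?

translate: b→-2 (≡4 mod 6), so (3,4,3)→(3,-2,2)
flip: (3,-2,2)→(2,2,3)
reduced (well bottom): (2,2,3) with a≤c, −a<b≤a
well minimum = a = 2

2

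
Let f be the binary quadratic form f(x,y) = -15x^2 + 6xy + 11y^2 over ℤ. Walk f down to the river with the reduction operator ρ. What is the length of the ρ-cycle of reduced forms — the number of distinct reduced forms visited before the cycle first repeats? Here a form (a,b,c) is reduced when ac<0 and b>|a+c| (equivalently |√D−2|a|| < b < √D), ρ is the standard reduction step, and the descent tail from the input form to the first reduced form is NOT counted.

D = 696, ⌊√D⌋ = 26
river: ρ → (11,16,-10)
river: ρ → (-10,24,3)
river: ρ → (3,24,-10)
river: ρ → (-10,16,11)
river: ρ → (11,6,-15)
river: ρ → (-15,24,2)
river: ρ → (2,24,-15)
river: ρ → (-15,6,11)
ρ-cycle length = 8 (tail of 0 descent steps not counted)

8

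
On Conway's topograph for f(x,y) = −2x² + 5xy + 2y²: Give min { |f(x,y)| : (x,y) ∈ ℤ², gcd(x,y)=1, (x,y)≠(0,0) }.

river: ρ → (2,3,-4)
river: ρ → (-4,5,1)
river: ρ → (1,5,-4)
river: ρ → (-4,3,2)
river: ρ → (2,5,-2)
river: ρ → (-2,3,4)
river: ρ → (4,5,-1)
river: ρ → (-1,5,4)
river: ρ → (4,3,-2)
river: ρ → (-2,5,2)
closes: descent 0, river 10
min |a| on river = 1

1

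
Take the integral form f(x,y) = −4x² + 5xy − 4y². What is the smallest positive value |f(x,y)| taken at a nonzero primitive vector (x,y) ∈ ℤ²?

translate: b→3 (≡-5 mod 8), so (4,-5,4)→(4,3,3)
flip: (4,3,3)→(3,-3,4)
translate: b→3 (≡-3 mod 6), so (3,-3,4)→(3,3,4)
reduced (well bottom): (3,3,4) with a≤c, −a<b≤a
well minimum |f| = |-3| = 3 (negative-definite)

3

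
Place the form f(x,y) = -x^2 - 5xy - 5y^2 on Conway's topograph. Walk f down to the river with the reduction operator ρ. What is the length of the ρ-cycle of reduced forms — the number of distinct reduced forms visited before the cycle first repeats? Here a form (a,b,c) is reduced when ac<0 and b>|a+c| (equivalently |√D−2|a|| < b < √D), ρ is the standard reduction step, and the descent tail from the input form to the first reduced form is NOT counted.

D = 5, ⌊√D⌋ = 2
descent: ρ → (-5,5,-1)
descent: ρ → (-1,1,1)  [lands on river]
river: ρ → (1,1,-1)
ρ-cycle length = 2 (tail of 2 descent steps not counted)

2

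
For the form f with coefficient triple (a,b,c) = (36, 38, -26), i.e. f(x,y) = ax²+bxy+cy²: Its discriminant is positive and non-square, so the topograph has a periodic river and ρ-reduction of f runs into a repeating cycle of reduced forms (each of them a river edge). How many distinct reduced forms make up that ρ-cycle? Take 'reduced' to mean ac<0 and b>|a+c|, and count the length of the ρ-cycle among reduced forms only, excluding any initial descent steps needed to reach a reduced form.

D = 5188, ⌊√D⌋ = 72
river: ρ → (-26,66,8)
river: ρ → (8,62,-42)
river: ρ → (-42,22,28)
river: ρ → (28,34,-36)
river: ρ → (-36,38,26)
river: ρ → (26,66,-8)
river: ρ → (-8,62,42)
river: ρ → (42,22,-28)
river: ρ → (-28,34,36)
river: ρ → (36,38,-26)
ρ-cycle length = 10 (tail of 0 descent steps not counted)

10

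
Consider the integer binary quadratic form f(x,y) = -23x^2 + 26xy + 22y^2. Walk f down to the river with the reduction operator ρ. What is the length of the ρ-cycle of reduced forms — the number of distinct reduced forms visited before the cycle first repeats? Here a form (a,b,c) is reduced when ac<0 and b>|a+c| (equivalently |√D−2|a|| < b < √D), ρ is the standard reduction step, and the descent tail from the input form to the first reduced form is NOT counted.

D = 2700, ⌊√D⌋ = 51
river: ρ → (22,18,-27)
river: ρ → (-27,36,13)
river: ρ → (13,42,-18)
river: ρ → (-18,30,25)
river: ρ → (25,20,-23)
river: ρ → (-23,26,22)
ρ-cycle length = 6 (tail of 0 descent steps not counted)

6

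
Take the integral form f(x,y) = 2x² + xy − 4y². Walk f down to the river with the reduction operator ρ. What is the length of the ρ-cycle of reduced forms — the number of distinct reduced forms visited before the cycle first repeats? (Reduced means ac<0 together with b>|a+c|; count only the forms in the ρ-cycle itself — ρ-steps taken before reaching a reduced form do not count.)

D = 33, ⌊√D⌋ = 5
descent: ρ → (-4,-1,2)
descent: ρ → (2,5,-1)  [lands on river]
river: ρ → (-1,5,2)
river: ρ → (2,3,-3)
river: ρ → (-3,3,2)
ρ-cycle length = 4 (tail of 2 descent steps not counted)

4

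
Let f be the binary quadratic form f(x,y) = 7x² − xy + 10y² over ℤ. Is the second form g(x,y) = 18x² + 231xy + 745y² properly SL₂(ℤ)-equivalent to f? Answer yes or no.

D₁ = -279, D₂ = -279
f: reduced (well bottom): (7,-1,10) with a≤c, −a<b≤a
g: translate: b→15 (≡231 mod 36), so (18,231,745)→(18,15,7)
g: flip: (18,15,7)→(7,-15,18)
g: translate: b→-1 (≡-15 mod 14), so (7,-15,18)→(7,-1,10)
g: reduced (well bottom): (7,-1,10) with a≤c, −a<b≤a
reduced forms (7, -1, 10) vs (7, -1, 10) ⇒ equivalent

yes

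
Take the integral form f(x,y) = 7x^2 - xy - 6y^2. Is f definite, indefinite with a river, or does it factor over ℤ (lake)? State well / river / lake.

D = b²−4ac = (-1)² − 4·7·(-6) = 169
D = 13² is a perfect square ⇒ form factors over ℤ ⇒ lakes

lake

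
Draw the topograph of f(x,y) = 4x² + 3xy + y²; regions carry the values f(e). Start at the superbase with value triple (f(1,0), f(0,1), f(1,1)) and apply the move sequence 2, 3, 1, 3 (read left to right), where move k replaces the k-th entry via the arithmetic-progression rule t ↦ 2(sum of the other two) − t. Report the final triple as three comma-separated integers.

start (4,1,8) = (f(1,0),f(0,1),f(1,1))
replace slot 2: 2·(4+8) − 1 = 23 → (4,23,8)
replace slot 3: 2·(4+23) − 8 = 46 → (4,23,46)
replace slot 1: 2·(23+46) − 4 = 134 → (134,23,46)
replace slot 3: 2·(134+23) − 46 = 268 → (134,23,268)

134,23,268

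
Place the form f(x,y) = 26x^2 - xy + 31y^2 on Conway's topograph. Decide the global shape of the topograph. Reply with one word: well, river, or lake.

D = b²−4ac = (-1)² − 4·26·31 = -3223
D < 0 ⇒ definite ⇒ every region one sign ⇒ single well

well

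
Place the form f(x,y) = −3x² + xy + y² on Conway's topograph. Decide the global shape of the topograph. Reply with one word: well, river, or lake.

D = b²−4ac = 1² − 4·(-3)·1 = 13
D > 0 non-square ⇒ indefinite ⇒ periodic river

river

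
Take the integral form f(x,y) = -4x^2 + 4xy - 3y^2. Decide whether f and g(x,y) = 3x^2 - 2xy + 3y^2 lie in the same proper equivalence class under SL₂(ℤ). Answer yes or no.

D₁ = -32, D₂ = -32
f is negative-definite; reduce −f:
−f: translate: b→4 (≡-4 mod 8), so (4,-4,3)→(4,4,3)
−f: flip: (4,4,3)→(3,-4,4)
−f: translate: b→2 (≡-4 mod 6), so (3,-4,4)→(3,2,3)
−f: reduced (well bottom): (3,2,3) with a≤c, −a<b≤a
flip sign back: reduced form of f is (-3,-2,-3)
g: flip: (3,-2,3)→(3,2,3)
g: reduced (well bottom): (3,2,3) with a≤c, −a<b≤a
reduced forms (-3, -2, -3) vs (3, 2, 3) ⇒ inequivalent

no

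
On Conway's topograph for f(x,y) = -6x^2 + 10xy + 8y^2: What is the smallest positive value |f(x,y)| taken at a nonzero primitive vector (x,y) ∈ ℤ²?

river: ρ → (8,6,-8)
river: ρ → (-8,10,6)
river: ρ → (6,14,-4)
river: ρ → (-4,10,12)
river: ρ → (12,14,-2)
river: ρ → (-2,14,12)
river: ρ → (12,10,-4)
river: ρ → (-4,14,6)
river: ρ → (6,10,-8)
river: ρ → (-8,6,8)
river: ρ → (8,10,-6)
river: ρ → (-6,14,4)
river: ρ → (4,10,-12)
river: ρ → (-12,14,2)
river: ρ → (2,14,-12)
river: ρ → (-12,10,4)
river: ρ → (4,14,-6)
river: ρ → (-6,10,8)
closes: descent 0, river 18
min |a| on river = 2

2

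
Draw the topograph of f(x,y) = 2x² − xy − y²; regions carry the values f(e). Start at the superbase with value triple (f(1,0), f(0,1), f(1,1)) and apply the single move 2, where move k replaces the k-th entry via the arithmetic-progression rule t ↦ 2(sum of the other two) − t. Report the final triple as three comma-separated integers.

start (2,-1,0) = (f(1,0),f(0,1),f(1,1))
replace slot 2: 2·(2+0) − (-1) = 5 → (2,5,0)

2,5,0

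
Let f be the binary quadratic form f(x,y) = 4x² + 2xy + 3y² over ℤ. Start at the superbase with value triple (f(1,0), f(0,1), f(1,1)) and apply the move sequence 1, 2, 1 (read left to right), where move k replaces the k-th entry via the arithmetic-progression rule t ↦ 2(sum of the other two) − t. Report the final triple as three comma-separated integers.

start (4,3,9) = (f(1,0),f(0,1),f(1,1))
replace slot 1: 2·(3+9) − 4 = 20 → (20,3,9)
replace slot 2: 2·(20+9) − 3 = 55 → (20,55,9)
replace slot 1: 2·(55+9) − 20 = 108 → (108,55,9)

108,55,9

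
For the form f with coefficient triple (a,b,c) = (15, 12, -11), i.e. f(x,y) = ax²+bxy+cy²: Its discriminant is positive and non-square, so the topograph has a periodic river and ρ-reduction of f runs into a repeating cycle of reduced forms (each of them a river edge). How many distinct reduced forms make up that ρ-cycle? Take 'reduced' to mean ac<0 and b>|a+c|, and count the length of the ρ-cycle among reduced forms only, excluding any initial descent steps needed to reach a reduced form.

D = 804, ⌊√D⌋ = 28
river: ρ → (-11,10,16)
river: ρ → (16,22,-5)
river: ρ → (-5,28,1)
river: ρ → (1,28,-5)
river: ρ → (-5,22,16)
river: ρ → (16,10,-11)
river: ρ → (-11,12,15)
river: ρ → (15,18,-8)
river: ρ → (-8,14,19)
river: ρ → (19,24,-3)
river: ρ → (-3,24,19)
river: ρ → (19,14,-8)
river: ρ → (-8,18,15)
river: ρ → (15,12,-11)
ρ-cycle length = 14 (tail of 0 descent steps not counted)

14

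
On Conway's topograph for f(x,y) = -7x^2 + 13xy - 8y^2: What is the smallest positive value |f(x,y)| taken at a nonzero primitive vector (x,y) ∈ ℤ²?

translate: b→1 (≡-13 mod 14), so (7,-13,8)→(7,1,2)
flip: (7,1,2)→(2,-1,7)
reduced (well bottom): (2,-1,7) with a≤c, −a<b≤a
well minimum |f| = |-2| = 2 (negative-definite)

2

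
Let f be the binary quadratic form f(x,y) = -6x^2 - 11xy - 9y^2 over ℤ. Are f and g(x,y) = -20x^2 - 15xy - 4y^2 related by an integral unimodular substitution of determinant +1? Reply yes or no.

D₁ = -95, D₂ = -95
f is negative-definite; reduce −f:
−f: translate: b→-1 (≡11 mod 12), so (6,11,9)→(6,-1,4)
−f: flip: (6,-1,4)→(4,1,6)
−f: reduced (well bottom): (4,1,6) with a≤c, −a<b≤a
flip sign back: reduced form of f is (-4,-1,-6)
g is negative-definite; reduce −g:
−g: flip: (20,15,4)→(4,-15,20)
−g: translate: b→1 (≡-15 mod 8), so (4,-15,20)→(4,1,6)
−g: reduced (well bottom): (4,1,6) with a≤c, −a<b≤a
flip sign back: reduced form of g is (-4,-1,-6)
reduced forms (-4, -1, -6) vs (-4, -1, -6) ⇒ equivalent

yes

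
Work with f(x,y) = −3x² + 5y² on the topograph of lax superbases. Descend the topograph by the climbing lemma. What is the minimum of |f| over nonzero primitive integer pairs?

descent: ρ → (5,0,-3)
descent: ρ → (-3,6,2)  [lands on river]
river: ρ → (2,6,-3)
closes: descent 2, river 2
min |a| on river = 2

2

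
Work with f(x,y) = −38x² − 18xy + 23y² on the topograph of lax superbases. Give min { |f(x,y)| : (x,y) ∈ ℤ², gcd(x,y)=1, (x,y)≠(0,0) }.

descent: ρ → (23,18,-38)  [lands on river]
river: ρ → (-38,58,3)
river: ρ → (3,56,-57)
river: ρ → (-57,58,2)
river: ρ → (2,58,-57)
river: ρ → (-57,56,3)
river: ρ → (3,58,-38)
river: ρ → (-38,18,23)
river: ρ → (23,28,-33)
river: ρ → (-33,38,18)
river: ρ → (18,34,-37)
river: ρ → (-37,40,15)
river: ρ → (15,50,-22)
river: ρ → (-22,38,27)
river: ρ → (27,16,-33)
river: ρ → (-33,50,10)
river: ρ → (10,50,-33)
river: ρ → (-33,16,27)
river: ρ → (27,38,-22)
river: ρ → (-22,50,15)
river: ρ → (15,40,-37)
river: ρ → (-37,34,18)
river: ρ → (18,38,-33)
river: ρ → (-33,28,23)
closes: descent 1, river 24
min |a| on river = 2

2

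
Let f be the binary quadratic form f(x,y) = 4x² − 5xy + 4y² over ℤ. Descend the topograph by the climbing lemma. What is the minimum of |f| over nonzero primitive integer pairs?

translate: b→3 (≡-5 mod 8), so (4,-5,4)→(4,3,3)
flip: (4,3,3)→(3,-3,4)
translate: b→3 (≡-3 mod 6), so (3,-3,4)→(3,3,4)
reduced (well bottom): (3,3,4) with a≤c, −a<b≤a
well minimum = a = 3

3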